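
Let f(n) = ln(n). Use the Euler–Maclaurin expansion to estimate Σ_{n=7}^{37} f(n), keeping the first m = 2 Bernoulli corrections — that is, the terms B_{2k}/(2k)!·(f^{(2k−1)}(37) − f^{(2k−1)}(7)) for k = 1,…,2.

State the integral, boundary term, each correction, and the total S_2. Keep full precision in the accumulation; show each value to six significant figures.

∫_7^37 ln(x) dx evaluates to 89.9826.
½[f(7) + f(37)] = ½[1.94591 + 3.61092] = 2.77841.
So far: 92.7610.
k=1: B_{2}/(2)! × [f^{(1)}(37) − f^{(1)}(7)] = 1/12 × (0.0270270 − 0.142857) = -0.00965251.
After k=1: 92.7514.
k=2: B_{4}/(4)! × [f^{(3)}(37) − f^{(3)}(7)] = −1/720 × (3.94843e-05 − 0.00583090) = 8.04364e-06.

S_2 ≈ 92.7514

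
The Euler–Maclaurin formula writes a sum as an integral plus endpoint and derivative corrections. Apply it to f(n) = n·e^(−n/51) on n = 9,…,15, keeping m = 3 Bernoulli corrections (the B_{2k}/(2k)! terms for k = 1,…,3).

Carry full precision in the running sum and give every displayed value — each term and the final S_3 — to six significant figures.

∫_9^15 x·e^(−x/51) dx evaluates to 56.6581.
Endpoint term: (f(9) + f(15))/2 = (7.54401 + 11.1778)/2 = 9.36092.
So far: 66.0191.
k=1: B_{2}/(2)! × [f^{(1)}(15) − f^{(1)}(9)] = 1/12 × (0.526016 − 0.690302) = -0.0136905.
After k=1: 66.0054.
k=2: B_{4}/(4)! × [f^{(3)}(15) − f^{(3)}(9)] = −1/720 × (0.000775238 − 0.000909938) = 1.87084e-07.
After k=2: 66.0054.
k=3: B_{6}/(6)! × [f^{(5)}(15) − f^{(5)}(9)] = 1/30240 × (5.18354e-07 − 5.97646e-07) = -2.62208e-12.

S_3 ≈ 66.0054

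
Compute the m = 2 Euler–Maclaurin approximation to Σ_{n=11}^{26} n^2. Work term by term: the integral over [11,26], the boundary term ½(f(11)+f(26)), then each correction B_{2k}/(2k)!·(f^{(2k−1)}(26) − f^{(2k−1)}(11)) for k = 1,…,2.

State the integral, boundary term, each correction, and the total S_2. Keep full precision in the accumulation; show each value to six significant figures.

S_2 ≈ 5816.00

The integral term ∫_11^26 x^2 dx = 5415.00.
Boundary: ½(f(11) + f(26)) = ½(121.000 + 676.000) = 398.500.
Integral + boundary = 5813.50.
Order-1 term: 1/12 · (52.0000 − 22.0000) = 2.50000.
Running total after k=1: 5816.00.
Order-2 term: −1/720 · (0.00000 − 0.00000) = 0.00000.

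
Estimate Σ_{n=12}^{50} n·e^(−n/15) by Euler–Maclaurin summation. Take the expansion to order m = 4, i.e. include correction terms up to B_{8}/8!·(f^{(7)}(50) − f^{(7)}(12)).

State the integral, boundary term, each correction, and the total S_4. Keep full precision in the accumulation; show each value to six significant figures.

∫_12^50 x·e^(−x/15) dx evaluates to 147.196.
Boundary: ½(f(12) + f(50)) = ½(5.39195 + 1.78370) = 3.58782.
Running total after boundary: 150.784.
k=1: B_{2}/(2)! × [f^{(1)}(50) − f^{(1)}(12)] = 1/12 × (-0.0832393 − 0.0898658) = -0.0144254.
After k=1: 150.769.
k=2: B_{4}/(4)! × [f^{(3)}(50) − f^{(3)}(12)] = −1/720 × (-5.28504e-05 − 0.00439344) = 6.17540e-06.
After k=2: 150.769.
k=3: B_{6}/(6)! × [f^{(5)}(50) − f^{(5)}(12)] = 1/30240 × (1.17445e-06 − 3.72777e-05) = -1.19389e-09.
After k=3: 150.769.
k=4: B_{8}/(8)! × [f^{(7)}(50) − f^{(7)}(12)] = −1/1209600 × (1.14835e-08 − 2.44573e-07) = 1.92700e-13.

S_4 ≈ 150.769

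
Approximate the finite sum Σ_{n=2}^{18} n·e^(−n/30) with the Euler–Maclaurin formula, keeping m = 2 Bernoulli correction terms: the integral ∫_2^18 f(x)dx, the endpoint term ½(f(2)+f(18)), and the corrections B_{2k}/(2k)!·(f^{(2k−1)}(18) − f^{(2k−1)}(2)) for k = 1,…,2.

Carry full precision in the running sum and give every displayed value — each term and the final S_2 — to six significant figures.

∫_2^18 x·e^(−x/30) dx evaluates to 107.798.
Endpoint term: (f(2) + f(18))/2 = (1.87101 + 9.87861)/2 = 5.87481.
Running total after boundary: 113.673.
k=1: B_{2}/(2)! × [f^{(1)}(18) − f^{(1)}(2)] = 1/12 × (0.219525 − 0.873140) = -0.0544679.
Partial sum through k=1: 113.618.
k=2: B_{4}/(4)! × [f^{(3)}(18) − f^{(3)}(2)] = −1/720 × (0.00146350 − 0.00304906) = 2.20217e-06.

S_2 ≈ 113.618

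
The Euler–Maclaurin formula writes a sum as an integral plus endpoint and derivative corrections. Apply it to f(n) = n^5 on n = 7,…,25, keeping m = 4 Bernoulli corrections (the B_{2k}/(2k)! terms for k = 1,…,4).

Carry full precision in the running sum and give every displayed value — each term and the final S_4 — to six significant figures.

S_4 ≈ 4.57234e+07

The integral term ∫_7^25 x^5 dx = 4.06705e+07.
½[f(7) + f(25)] = ½[16807.0 + 9.76562e+06] = 4.89122e+06.
Integral + boundary = 4.55617e+07.
k=1: B_{2}/(2)! × [f^{(1)}(25) − f^{(1)}(7)] = 1/12 × (1.95312e+06 − 12005.0) = 161760.
Running total after k=1: 4.57235e+07.
k=2: B_{4}/(4)! × [f^{(3)}(25) − f^{(3)}(7)] = −1/720 × (37500.0 − 2940.00) = -48.0000.
Running total after k=2: 4.57234e+07.
k=3: B_{6}/(6)! × [f^{(5)}(25) − f^{(5)}(7)] = 1/30240 × (120.000 − 120.000) = 0.00000.
Running total after k=3: 4.57234e+07.
k=4: B_{8}/(8)! × [f^{(7)}(25) − f^{(7)}(7)] = −1/1209600 × (0.00000 − 0.00000) = 0.00000.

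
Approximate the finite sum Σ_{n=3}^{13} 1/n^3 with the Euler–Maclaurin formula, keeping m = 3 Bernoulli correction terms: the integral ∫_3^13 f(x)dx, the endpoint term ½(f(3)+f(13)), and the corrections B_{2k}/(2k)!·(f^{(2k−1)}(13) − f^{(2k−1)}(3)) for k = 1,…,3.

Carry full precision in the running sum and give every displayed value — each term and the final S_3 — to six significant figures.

S_3 ≈ 0.0743192

The integral term ∫_3^13 1/x^3 dx = 0.0525970.
Endpoint term: (f(3) + f(13))/2 = (0.0370370 + 0.000455166)/2 = 0.0187461.
Running total after boundary: 0.0713431.
Order-1 term: 1/12 · (-0.000105038 − (-0.0370370)) = 0.00307767.
After k=1: 0.0744207.
Order-2 term: −1/720 · (-1.24306e-05 − (-0.0823045)) = -0.000114295.
After k=2: 0.0743064.
Order-3 term: 1/30240 · (-3.08925e-06 − (-0.384088)) = 1.27012e-05.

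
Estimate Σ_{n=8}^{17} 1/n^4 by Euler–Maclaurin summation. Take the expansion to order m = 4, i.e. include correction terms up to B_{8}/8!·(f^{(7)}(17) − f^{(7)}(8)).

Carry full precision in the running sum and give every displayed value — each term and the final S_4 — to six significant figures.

Integral: ∫_8^17 1/x^4 dx = 0.000583194.
Boundary: ½(f(8) + f(17)) = ½(0.000244141 + 1.19730e-05) = 0.000128057.
Running total after boundary: 0.000711251.
k=1: B_{2}/(2)! × [f^{(1)}(17) − f^{(1)}(8)] = 1/12 × (-2.81719e-06 − (-0.000122070)) = 9.93776e-06.
After k=1: 0.000721189.
k=2: B_{4}/(4)! × [f^{(3)}(17) − f^{(3)}(8)] = −1/720 × (-2.92441e-07 − (-5.72205e-05)) = -7.90667e-08.
After k=2: 0.000721110.
k=3: B_{6}/(6)! × [f^{(5)}(17) − f^{(5)}(8)] = 1/30240 × (-5.66668e-08 − (-5.00679e-05)) = 1.65381e-09.
After k=3: 0.000721112.
k=4: B_{8}/(8)! × [f^{(7)}(17) − f^{(7)}(8)] = −1/1209600 × (-1.76471e-08 − (-7.04080e-05)) = -5.81931e-11.

S_4 ≈ 0.000721112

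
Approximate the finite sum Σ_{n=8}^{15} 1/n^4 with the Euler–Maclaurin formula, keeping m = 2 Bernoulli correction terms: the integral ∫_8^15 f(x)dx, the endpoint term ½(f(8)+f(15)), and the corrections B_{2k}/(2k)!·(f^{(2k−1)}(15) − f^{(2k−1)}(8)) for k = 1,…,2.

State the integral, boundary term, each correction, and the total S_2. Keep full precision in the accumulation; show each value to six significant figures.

Integral: ∫_8^15 1/x^4 dx = 0.000552276.
Boundary: ½(f(8) + f(15)) = ½(0.000244141 + 1.97531e-05) = 0.000131947.
Integral + boundary = 0.000684223.
Correction k=1: B_{2}/2! · (f^{(1)}(15) − f^{(1)}(8)) = 1/12 · (-5.26749e-06 − (-0.000122070)) = 9.73357e-06.
Partial sum through k=1: 0.000693957.
Correction k=2: B_{4}/4! · (f^{(3)}(15) − f^{(3)}(8)) = −1/720 · (-7.02332e-07 − (-5.72205e-05)) = -7.84974e-08.

S_2 ≈ 0.000693878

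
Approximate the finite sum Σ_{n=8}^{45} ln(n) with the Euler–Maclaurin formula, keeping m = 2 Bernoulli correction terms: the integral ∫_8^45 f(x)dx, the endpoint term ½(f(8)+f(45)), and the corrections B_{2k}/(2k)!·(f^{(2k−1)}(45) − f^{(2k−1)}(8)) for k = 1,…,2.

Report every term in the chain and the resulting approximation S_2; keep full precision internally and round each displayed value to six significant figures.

∫_8^45 ln(x) dx evaluates to 117.664.
½[f(8) + f(45)] = ½[2.07944 + 3.80666] = 2.94305.
So far: 120.607.
Order-1 term: 1/12 · (0.0222222 − 0.125000) = -0.00856481.
Partial sum through k=1: 120.599.
Order-2 term: −1/720 · (2.19479e-05 − 0.00390625) = 5.39486e-06.

S_2 ≈ 120.599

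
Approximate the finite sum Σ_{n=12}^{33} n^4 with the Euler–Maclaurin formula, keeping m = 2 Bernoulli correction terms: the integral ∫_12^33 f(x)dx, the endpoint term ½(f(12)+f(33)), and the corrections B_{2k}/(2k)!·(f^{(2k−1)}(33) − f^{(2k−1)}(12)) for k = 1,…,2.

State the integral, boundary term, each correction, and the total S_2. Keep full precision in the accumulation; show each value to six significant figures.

∫_12^33 x^4 dx evaluates to 7.77731e+06.
Endpoint term: (f(12) + f(33))/2 = (20736.0 + 1.18592e+06)/2 = 603328.
So far: 8.38064e+06.
Order-1 term: 1/12 · (143748 − 6912.00) = 11403.0.
Running total after k=1: 8.39204e+06.
Order-2 term: −1/720 · (792.000 − 288.000) = -0.700000.

S_2 ≈ 8.39204e+06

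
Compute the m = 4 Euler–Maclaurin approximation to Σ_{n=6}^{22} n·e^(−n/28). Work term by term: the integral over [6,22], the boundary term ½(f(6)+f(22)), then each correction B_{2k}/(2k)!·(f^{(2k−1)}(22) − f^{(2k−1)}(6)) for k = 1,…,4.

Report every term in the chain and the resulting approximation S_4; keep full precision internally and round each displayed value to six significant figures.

S_4 ≈ 137.655

∫_6^22 x·e^(−x/28) dx evaluates to 130.264.
½[f(6) + f(22)] = ½[4.84271 + 10.0275] = 7.43509.
So far: 137.700.
k=1: B_{2}/(2)! × [f^{(1)}(22) − f^{(1)}(6)] = 1/12 × (0.0976701 − 0.634164) = -0.0447078.
Partial sum through k=1: 137.655.
k=2: B_{4}/(4)! × [f^{(3)}(22) − f^{(3)}(6)] = −1/720 × (0.00128732 − 0.00286786) = 2.19519e-06.
Partial sum through k=2: 137.655.
k=3: B_{6}/(6)! × [f^{(5)}(22) − f^{(5)}(6)] = 1/30240 × (3.12508e-06 − 6.28422e-06) = -1.04469e-10.
Partial sum through k=3: 137.655.
k=4: B_{8}/(8)! × [f^{(7)}(22) − f^{(7)}(6)] = −1/1209600 × (5.87776e-09 − 1.13654e-08) = 4.53673e-15.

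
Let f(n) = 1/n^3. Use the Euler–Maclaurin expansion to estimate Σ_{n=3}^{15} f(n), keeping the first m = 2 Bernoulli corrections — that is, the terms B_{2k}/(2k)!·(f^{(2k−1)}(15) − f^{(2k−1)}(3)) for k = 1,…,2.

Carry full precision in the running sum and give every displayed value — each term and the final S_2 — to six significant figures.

∫_3^15 1/x^3 dx evaluates to 0.0533333.
Boundary: ½(f(3) + f(15)) = ½(0.0370370 + 0.000296296) = 0.0186667.
So far: 0.0720000.
Order-1 term: 1/12 · (-5.92593e-05 − (-0.0370370)) = 0.00308148.
Running total after k=1: 0.0750815.
Order-2 term: −1/720 · (-5.26749e-06 − (-0.0823045)) = -0.000114305.

S_2 ≈ 0.0749672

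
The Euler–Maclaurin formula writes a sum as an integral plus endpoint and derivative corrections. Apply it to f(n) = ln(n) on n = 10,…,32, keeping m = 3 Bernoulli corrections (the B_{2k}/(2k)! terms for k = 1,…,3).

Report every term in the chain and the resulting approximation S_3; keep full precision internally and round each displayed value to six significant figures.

∫_10^32 ln(x) dx evaluates to 65.8777.
½[f(10) + f(32)] = ½[2.30259 + 3.46574] = 2.88416.
Integral + boundary = 68.7619.
Correction k=1: B_{2}/2! · (f^{(1)}(32) − f^{(1)}(10)) = 1/12 · (0.0312500 − 0.100000) = -0.00572917.
Running total after k=1: 68.7561.
Correction k=2: B_{4}/4! · (f^{(3)}(32) − f^{(3)}(10)) = −1/720 · (6.10352e-05 − 0.00200000) = 2.69301e-06.
Running total after k=2: 68.7561.
Correction k=3: B_{6}/6! · (f^{(5)}(32) − f^{(5)}(10)) = 1/30240 · (7.15256e-07 − 0.000240000) = -7.91286e-09.

S_3 ≈ 68.7561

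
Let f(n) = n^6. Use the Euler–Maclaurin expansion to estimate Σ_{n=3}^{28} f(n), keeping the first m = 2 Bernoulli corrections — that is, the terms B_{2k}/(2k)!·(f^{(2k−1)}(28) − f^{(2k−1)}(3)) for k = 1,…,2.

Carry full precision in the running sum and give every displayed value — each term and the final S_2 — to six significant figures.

S_2 ≈ 2.17711e+09

The integral term ∫_3^28 x^6 dx = 1.92756e+09.
½[f(3) + f(28)] = ½[729.000 + 4.81890e+08] = 2.40946e+08.
Integral + boundary = 2.16851e+09.
Order-1 term: 1/12 · (1.03262e+08 − 1458.00) = 8.60506e+06.
After k=1: 2.17711e+09.
Order-2 term: −1/720 · (2.63424e+06 − 3240.00) = -3654.17.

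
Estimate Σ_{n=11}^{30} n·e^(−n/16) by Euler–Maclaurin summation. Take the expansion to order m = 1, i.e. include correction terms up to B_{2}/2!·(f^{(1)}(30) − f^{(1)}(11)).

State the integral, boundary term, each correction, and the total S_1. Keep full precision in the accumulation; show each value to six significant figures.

S_1 ≈ 109.396

The integral term ∫_11^30 x·e^(−x/16) dx = 104.354.
Boundary: ½(f(11) + f(30)) = ½(5.53115 + 4.60065) = 5.06590.
Running total after boundary: 109.420.
Order-1 term: 1/12 · (-0.134186 − 0.157135) = -0.0242767.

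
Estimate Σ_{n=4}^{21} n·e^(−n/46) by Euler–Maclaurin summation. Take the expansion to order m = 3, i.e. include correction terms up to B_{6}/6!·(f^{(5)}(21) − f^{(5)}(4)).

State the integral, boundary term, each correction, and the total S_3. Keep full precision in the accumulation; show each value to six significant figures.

S_3 ≈ 164.498

The integral term ∫_4^21 x·e^(−x/46) dx = 156.054.
½[f(4) + f(21)] = ½[3.66687 + 13.3031] = 8.48501.
So far: 164.539.
Order-1 term: 1/12 · (0.344284 − 0.837002) = -0.0410598.
After k=1: 164.498.
Order-2 term: −1/720 · (0.000761461 − 0.00126202) = 6.95223e-07.
After k=2: 164.498.
Order-3 term: 1/30240 · (6.42824e-07 − 1.00590e-06) = -1.20065e-11.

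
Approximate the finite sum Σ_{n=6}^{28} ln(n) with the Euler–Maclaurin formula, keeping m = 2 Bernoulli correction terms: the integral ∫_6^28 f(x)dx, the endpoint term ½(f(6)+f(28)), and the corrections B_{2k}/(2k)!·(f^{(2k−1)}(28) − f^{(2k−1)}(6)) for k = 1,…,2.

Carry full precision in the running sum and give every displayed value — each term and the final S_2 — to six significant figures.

S_2 ≈ 63.1023

The integral term ∫_6^28 ln(x) dx = 60.5512.
Endpoint term: (f(6) + f(28))/2 = (1.79176 + 3.33220)/2 = 2.56198.
Running total after boundary: 63.1132.
k=1: B_{2}/(2)! × [f^{(1)}(28) − f^{(1)}(6)] = 1/12 × (0.0357143 − 0.166667) = -0.0109127.
After k=1: 63.1022.
k=2: B_{4}/(4)! × [f^{(3)}(28) − f^{(3)}(6)] = −1/720 × (9.11079e-05 − 0.00925926) = 1.27335e-05.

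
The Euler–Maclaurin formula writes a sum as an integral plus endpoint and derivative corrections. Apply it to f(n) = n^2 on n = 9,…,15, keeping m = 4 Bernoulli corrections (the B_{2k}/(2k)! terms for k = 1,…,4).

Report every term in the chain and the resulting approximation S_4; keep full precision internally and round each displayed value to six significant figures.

S_4 ≈ 1036.00

∫_9^15 x^2 dx evaluates to 882.000.
Boundary: ½(f(9) + f(15)) = ½(81.0000 + 225.000) = 153.000.
So far: 1035.00.
k=1: B_{2}/(2)! × [f^{(1)}(15) − f^{(1)}(9)] = 1/12 × (30.0000 − 18.0000) = 1.00000.
Running total after k=1: 1036.00.
k=2: B_{4}/(4)! × [f^{(3)}(15) − f^{(3)}(9)] = −1/720 × (0.00000 − 0.00000) = 0.00000.
Running total after k=2: 1036.00.
k=3: B_{6}/(6)! × [f^{(5)}(15) − f^{(5)}(9)] = 1/30240 × (0.00000 − 0.00000) = 0.00000.
Running total after k=3: 1036.00.
k=4: B_{8}/(8)! × [f^{(7)}(15) − f^{(7)}(9)] = −1/1209600 × (0.00000 − 0.00000) = 0.00000.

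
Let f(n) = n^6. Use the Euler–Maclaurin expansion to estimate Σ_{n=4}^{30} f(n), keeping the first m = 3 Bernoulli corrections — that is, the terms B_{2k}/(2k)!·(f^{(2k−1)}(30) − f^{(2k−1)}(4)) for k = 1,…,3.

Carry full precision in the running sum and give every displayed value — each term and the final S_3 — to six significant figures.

S_3 ≈ 3.50093e+09

The integral term ∫_4^30 x^6 dx = 3.12428e+09.
½[f(4) + f(30)] = ½[4096.00 + 7.29000e+08] = 3.64502e+08.
Integral + boundary = 3.48879e+09.
Order-1 term: 1/12 · (1.45800e+08 − 6144.00) = 1.21495e+07.
Running total after k=1: 3.50093e+09.
Order-2 term: −1/720 · (3.24000e+06 − 7680.00) = -4489.33.
Running total after k=2: 3.50093e+09.
Order-3 term: 1/30240 · (21600.0 − 2880.00) = 0.619048.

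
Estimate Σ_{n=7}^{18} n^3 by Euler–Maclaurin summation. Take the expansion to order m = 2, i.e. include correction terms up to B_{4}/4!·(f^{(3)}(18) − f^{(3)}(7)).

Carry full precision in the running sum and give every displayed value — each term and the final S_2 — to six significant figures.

The integral term ∫_7^18 x^3 dx = 25643.8.
½[f(7) + f(18)] = ½[343.000 + 5832.00] = 3087.50.
So far: 28731.2.
Order-1 term: 1/12 · (972.000 − 147.000) = 68.7500.
After k=1: 28800.0.
Order-2 term: −1/720 · (6.00000 − 6.00000) = 0.00000.

S_2 ≈ 28800.0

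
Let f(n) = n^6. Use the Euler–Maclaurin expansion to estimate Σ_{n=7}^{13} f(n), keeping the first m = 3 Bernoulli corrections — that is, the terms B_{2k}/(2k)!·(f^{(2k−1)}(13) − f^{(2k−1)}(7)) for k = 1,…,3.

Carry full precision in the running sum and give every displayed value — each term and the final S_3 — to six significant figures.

S_3 ≈ 1.14956e+07

Integral: ∫_7^13 x^6 dx = 8.84642e+06.
Endpoint term: (f(7) + f(13))/2 = (117649 + 4.82681e+06)/2 = 2.47223e+06.
Integral + boundary = 1.13187e+07.
Order-1 term: 1/12 · (2.22776e+06 − 100842) = 177243.
Running total after k=1: 1.14959e+07.
Order-2 term: −1/720 · (263640 − 41160.0) = -309.000.
Running total after k=2: 1.14956e+07.
Order-3 term: 1/30240 · (9360.00 − 5040.00) = 0.142857.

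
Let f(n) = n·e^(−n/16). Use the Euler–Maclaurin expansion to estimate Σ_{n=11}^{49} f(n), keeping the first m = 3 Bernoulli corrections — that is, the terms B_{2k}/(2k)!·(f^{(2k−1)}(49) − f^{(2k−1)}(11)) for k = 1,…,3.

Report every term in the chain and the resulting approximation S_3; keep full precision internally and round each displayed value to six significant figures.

S_3 ≈ 172.472

Integral: ∫_11^49 x·e^(−x/16) dx = 168.582.
Boundary: ½(f(11) + f(49)) = ½(5.53115 + 2.29176) = 3.91145.
Integral + boundary = 172.493.
Order-1 term: 1/12 · (-0.0964644 − 0.157135) = -0.0211333.
Running total after k=1: 172.472.
Order-2 term: −1/720 · (-1.14186e-05 − 0.00454218) = 6.32444e-06.
Running total after k=2: 172.472.
Order-3 term: 1/30240 · (1.38272e-06 − 3.30881e-05) = -1.04846e-09.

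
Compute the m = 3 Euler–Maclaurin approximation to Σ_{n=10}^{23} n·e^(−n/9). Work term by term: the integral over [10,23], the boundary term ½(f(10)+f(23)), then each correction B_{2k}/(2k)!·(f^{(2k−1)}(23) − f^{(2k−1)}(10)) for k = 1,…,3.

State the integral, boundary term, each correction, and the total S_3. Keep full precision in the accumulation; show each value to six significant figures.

Integral: ∫_10^23 x·e^(−x/9) dx = 33.9291.
½[f(10) + f(23)] = ½[3.29193 + 1.78593] = 2.53893.
Running total after boundary: 36.4680.
Correction k=1: B_{2}/2! · (f^{(1)}(23) − f^{(1)}(10)) = 1/12 · (-0.120787 − (-0.0365770)) = -0.00701754.
Running total after k=1: 36.4610.
Correction k=2: B_{4}/4! · (f^{(3)}(23) − f^{(3)}(10)) = −1/720 · (0.000426058 − 0.00767665) = 1.00703e-05.
Running total after k=2: 36.4610.
Correction k=3: B_{6}/6! · (f^{(5)}(23) − f^{(5)}(10)) = 1/30240 · (2.89299e-05 − 0.000195122) = -5.49577e-09.

S_3 ≈ 36.4610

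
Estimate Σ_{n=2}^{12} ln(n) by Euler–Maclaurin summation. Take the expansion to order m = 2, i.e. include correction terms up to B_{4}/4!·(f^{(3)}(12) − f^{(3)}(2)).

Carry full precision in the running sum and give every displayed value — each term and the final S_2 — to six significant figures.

S_2 ≈ 19.9872

Integral: ∫_2^12 ln(x) dx = 18.4326.
Boundary: ½(f(2) + f(12)) = ½(0.693147 + 2.48491) = 1.58903.
So far: 20.0216.
Correction k=1: B_{2}/2! · (f^{(1)}(12) − f^{(1)}(2)) = 1/12 · (0.0833333 − 0.500000) = -0.0347222.
Running total after k=1: 19.9869.
Correction k=2: B_{4}/4! · (f^{(3)}(12) − f^{(3)}(2)) = −1/720 · (0.00115741 − 0.250000) = 0.000345615.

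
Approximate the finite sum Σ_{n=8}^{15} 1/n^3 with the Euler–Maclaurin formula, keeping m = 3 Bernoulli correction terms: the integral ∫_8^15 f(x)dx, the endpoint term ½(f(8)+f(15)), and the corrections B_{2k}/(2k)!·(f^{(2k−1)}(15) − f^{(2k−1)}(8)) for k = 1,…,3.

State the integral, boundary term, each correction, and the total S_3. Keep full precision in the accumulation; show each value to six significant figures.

S_3 ≈ 0.00677078

The integral term ∫_8^15 1/x^3 dx = 0.00559028.
½[f(8) + f(15)] = ½[0.00195312 + 0.000296296] = 0.00112471.
Running total after boundary: 0.00671499.
k=1: B_{2}/(2)! × [f^{(1)}(15) − f^{(1)}(8)] = 1/12 × (-5.92593e-05 − (-0.000732422)) = 5.60969e-05.
After k=1: 0.00677109.
k=2: B_{4}/(4)! × [f^{(3)}(15) − f^{(3)}(8)] = −1/720 × (-5.26749e-06 − (-0.000228882)) = -3.10575e-07.
After k=2: 0.00677077.
k=3: B_{6}/(6)! × [f^{(5)}(15) − f^{(5)}(8)] = 1/30240 × (-9.83265e-07 − (-0.000150204)) = 4.93454e-09.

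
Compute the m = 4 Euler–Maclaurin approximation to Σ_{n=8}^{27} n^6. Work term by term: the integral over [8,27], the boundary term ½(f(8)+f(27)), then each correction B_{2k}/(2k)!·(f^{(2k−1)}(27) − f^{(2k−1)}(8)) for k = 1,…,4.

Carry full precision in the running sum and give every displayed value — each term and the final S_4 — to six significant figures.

∫_8^27 x^6 dx evaluates to 1.49404e+09.
Endpoint term: (f(8) + f(27))/2 = (262144 + 3.87420e+08)/2 = 1.93841e+08.
Running total after boundary: 1.68788e+09.
k=1: B_{2}/(2)! × [f^{(1)}(27) − f^{(1)}(8)] = 1/12 × (8.60934e+07 − 196608) = 7.15807e+06.
After k=1: 1.69504e+09.
k=2: B_{4}/(4)! × [f^{(3)}(27) − f^{(3)}(8)] = −1/720 × (2.36196e+06 − 61440.0) = -3195.17.
After k=2: 1.69503e+09.
k=3: B_{6}/(6)! × [f^{(5)}(27) − f^{(5)}(8)] = 1/30240 × (19440.0 − 5760.00) = 0.452381.
After k=3: 1.69503e+09.
k=4: B_{8}/(8)! × [f^{(7)}(27) − f^{(7)}(8)] = −1/1209600 × (0.00000 − 0.00000) = 0.00000.

S_4 ≈ 1.69503e+09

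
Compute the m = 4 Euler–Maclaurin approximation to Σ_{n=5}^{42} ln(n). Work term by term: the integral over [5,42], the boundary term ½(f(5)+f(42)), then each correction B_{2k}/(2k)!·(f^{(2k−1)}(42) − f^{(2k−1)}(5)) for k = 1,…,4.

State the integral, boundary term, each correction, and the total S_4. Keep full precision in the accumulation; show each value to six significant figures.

The integral term ∫_5^42 ln(x) dx = 111.935.
½[f(5) + f(42)] = ½[1.60944 + 3.73767] = 2.67355.
Integral + boundary = 114.608.
Order-1 term: 1/12 · (0.0238095 − 0.200000) = -0.0146825.
Running total after k=1: 114.594.
Order-2 term: −1/720 · (2.69949e-05 − 0.0160000) = 2.21847e-05.
Running total after k=2: 114.594.
Order-3 term: 1/30240 · (1.83639e-07 − 0.00768000) = -2.53962e-07.
Running total after k=3: 114.594.
Order-4 term: −1/1209600 · (3.12311e-09 − 0.00921600) = 7.61905e-09.

S_4 ≈ 114.594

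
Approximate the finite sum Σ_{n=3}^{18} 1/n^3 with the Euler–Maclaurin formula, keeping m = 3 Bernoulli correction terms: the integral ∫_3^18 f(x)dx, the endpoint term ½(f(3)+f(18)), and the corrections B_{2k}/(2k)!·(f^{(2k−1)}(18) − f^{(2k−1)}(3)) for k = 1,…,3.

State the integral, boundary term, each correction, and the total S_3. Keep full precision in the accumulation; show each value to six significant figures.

Integral: ∫_3^18 1/x^3 dx = 0.0540123.
½[f(3) + f(18)] = ½[0.0370370 + 0.000171468] = 0.0186043.
So far: 0.0726166.
Correction k=1: B_{2}/2! · (f^{(1)}(18) − f^{(1)}(3)) = 1/12 · (-2.85780e-05 − (-0.0370370)) = 0.00308404.
Running total after k=1: 0.0757006.
Correction k=2: B_{4}/4! · (f^{(3)}(18) − f^{(3)}(3)) = −1/720 · (-1.76407e-06 − (-0.0823045)) = -0.000114309.
Running total after k=2: 0.0755863.
Correction k=3: B_{6}/6! · (f^{(5)}(18) − f^{(5)}(3)) = 1/30240 · (-2.28676e-07 − (-0.384088)) = 1.27013e-05.

S_3 ≈ 0.0755990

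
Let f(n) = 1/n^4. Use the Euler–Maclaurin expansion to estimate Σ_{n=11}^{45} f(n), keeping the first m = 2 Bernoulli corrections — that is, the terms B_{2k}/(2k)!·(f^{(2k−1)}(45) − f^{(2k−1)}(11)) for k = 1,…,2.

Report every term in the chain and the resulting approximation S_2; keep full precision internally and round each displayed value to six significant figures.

∫_11^45 1/x^4 dx evaluates to 0.000246780.
Endpoint term: (f(11) + f(45))/2 = (6.83013e-05 + 2.43865e-07)/2 = 3.42726e-05.
Running total after boundary: 0.000281053.
Correction k=1: B_{2}/2! · (f^{(1)}(45) − f^{(1)}(11)) = 1/12 · (-2.16769e-08 − (-2.48369e-05)) = 2.06793e-06.
After k=1: 0.000283121.
Correction k=2: B_{4}/4! · (f^{(3)}(45) − f^{(3)}(11)) = −1/720 · (-3.21139e-10 − (-6.15790e-06)) = -8.55219e-09.

S_2 ≈ 0.000283112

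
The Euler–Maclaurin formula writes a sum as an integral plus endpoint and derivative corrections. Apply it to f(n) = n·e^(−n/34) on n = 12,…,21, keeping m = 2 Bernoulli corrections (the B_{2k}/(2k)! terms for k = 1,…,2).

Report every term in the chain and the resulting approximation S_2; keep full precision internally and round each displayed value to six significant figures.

S_2 ≈ 100.426

Integral: ∫_12^21 x·e^(−x/34) dx = 90.5695.
Endpoint term: (f(12) + f(21))/2 = (8.43142 + 11.3234)/2 = 9.87743.
Integral + boundary = 100.447.
Order-1 term: 1/12 · (0.206169 − 0.454636) = -0.0207055.
After k=1: 100.426.
Order-2 term: −1/720 · (0.00111124 − 0.00160889) = 6.91177e-07.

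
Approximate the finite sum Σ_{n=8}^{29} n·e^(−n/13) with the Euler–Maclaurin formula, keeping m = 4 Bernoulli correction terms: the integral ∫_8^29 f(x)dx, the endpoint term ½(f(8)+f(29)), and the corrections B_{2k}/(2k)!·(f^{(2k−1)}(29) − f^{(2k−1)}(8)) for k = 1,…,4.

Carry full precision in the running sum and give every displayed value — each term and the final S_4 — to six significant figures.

∫_8^29 x·e^(−x/13) dx evaluates to 88.8728.
Boundary: ½(f(8) + f(29)) = ½(4.32346 + 3.11593) = 3.71970.
Running total after boundary: 92.5925.
Correction k=1: B_{2}/2! · (f^{(1)}(29) − f^{(1)}(8)) = 1/12 · (-0.132241 − 0.207859) = -0.0283416.
Running total after k=1: 92.5642.
Correction k=2: B_{4}/4! · (f^{(3)}(29) − f^{(3)}(8)) = −1/720 · (0.000489057 − 0.00762559) = 9.91185e-06.
Running total after k=2: 92.5642.
Correction k=3: B_{6}/6! · (f^{(5)}(29) − f^{(5)}(8)) = 1/30240 · (1.04178e-05 − 8.29660e-05) = -2.39908e-09.
Running total after k=3: 92.5642.
Correction k=4: B_{8}/8! · (f^{(7)}(29) − f^{(7)}(8)) = −1/1209600 · (1.06164e-07 − 7.14853e-07) = 5.03215e-13.

S_4 ≈ 92.5642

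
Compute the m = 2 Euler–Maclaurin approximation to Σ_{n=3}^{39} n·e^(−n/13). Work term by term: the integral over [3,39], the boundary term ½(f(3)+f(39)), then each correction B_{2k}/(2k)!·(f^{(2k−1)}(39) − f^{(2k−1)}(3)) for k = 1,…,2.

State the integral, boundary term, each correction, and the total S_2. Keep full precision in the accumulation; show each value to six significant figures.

S_2 ≈ 133.582

Integral: ∫_3^39 x·e^(−x/13) dx = 131.480.
Boundary: ½(f(3) + f(39)) = ½(2.38177 + 1.94170) = 2.16173.
So far: 133.642.
Correction k=1: B_{2}/2! · (f^{(1)}(39) − f^{(1)}(3)) = 1/12 · (-0.0995741 − 0.610710) = -0.0591903.
Partial sum through k=1: 133.582.
Correction k=2: B_{4}/4! · (f^{(3)}(39) − f^{(3)}(3)) = −1/720 · (0.00000 − 0.0130092) = 1.80683e-05.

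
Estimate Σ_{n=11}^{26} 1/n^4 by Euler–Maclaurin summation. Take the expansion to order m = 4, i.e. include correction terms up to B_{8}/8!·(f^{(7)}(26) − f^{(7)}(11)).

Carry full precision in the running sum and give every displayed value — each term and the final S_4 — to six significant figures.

∫_11^26 1/x^4 dx evaluates to 0.000231473.
Endpoint term: (f(11) + f(26))/2 = (6.83013e-05 + 2.18830e-06)/2 = 3.52448e-05.
Integral + boundary = 0.000266718.
Order-1 term: 1/12 · (-3.36661e-07 − (-2.48369e-05)) = 2.04168e-06.
Partial sum through k=1: 0.000268760.
Order-2 term: −1/720 · (-1.49406e-08 − (-6.15790e-06)) = -8.53188e-09.
Partial sum through k=2: 0.000268751.
Order-3 term: 1/30240 · (-1.23768e-09 − (-2.84994e-06)) = 9.42030e-11.
Partial sum through k=3: 0.000268751.
Order-4 term: −1/1209600 · (-1.64780e-10 − (-2.11979e-06)) = -1.75233e-12.

S_4 ≈ 0.000268751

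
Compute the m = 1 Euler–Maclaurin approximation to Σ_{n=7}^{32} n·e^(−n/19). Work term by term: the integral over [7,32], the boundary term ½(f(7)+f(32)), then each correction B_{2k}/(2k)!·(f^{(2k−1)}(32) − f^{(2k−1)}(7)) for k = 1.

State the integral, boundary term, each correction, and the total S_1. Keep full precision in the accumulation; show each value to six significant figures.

S_1 ≈ 167.268

The integral term ∫_7^32 x·e^(−x/19) dx = 161.924.
Endpoint term: (f(7) + f(32))/2 = (4.84278 + 5.93891)/2 = 5.39084.
Running total after boundary: 167.315.
Order-1 term: 1/12 · (-0.126983 − 0.436943) = -0.0469938.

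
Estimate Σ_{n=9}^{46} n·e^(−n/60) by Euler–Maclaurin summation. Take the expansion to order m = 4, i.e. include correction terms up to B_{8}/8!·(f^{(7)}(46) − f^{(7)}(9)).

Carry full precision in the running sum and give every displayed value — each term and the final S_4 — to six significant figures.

The integral term ∫_9^46 x·e^(−x/60) dx = 608.736.
½[f(9) + f(46)] = ½[7.74637 + 21.3697] = 14.5580.
So far: 623.294.
Order-1 term: 1/12 · (0.108397 − 0.731602) = -0.0519337.
After k=1: 623.242.
Order-2 term: −1/720 · (0.000288199 − 0.000681394) = 5.46104e-07.
After k=2: 623.242.
Order-3 term: 1/30240 · (1.51746e-07 − 3.22101e-07) = -5.63343e-12.
After k=3: 623.242.
Order-4 term: −1/1209600 · (6.20660e-11 − 1.26369e-10) = 5.31602e-17.

S_4 ≈ 623.242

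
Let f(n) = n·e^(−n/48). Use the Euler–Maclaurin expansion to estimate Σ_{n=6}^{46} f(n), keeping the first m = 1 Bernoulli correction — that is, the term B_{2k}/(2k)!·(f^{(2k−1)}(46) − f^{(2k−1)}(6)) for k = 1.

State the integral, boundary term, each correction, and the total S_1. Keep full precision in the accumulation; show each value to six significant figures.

S_1 ≈ 568.343

∫_6^46 x·e^(−x/48) dx evaluates to 556.938.
Endpoint term: (f(6) + f(46))/2 = (5.29498 + 17.6425)/2 = 11.4687.
So far: 568.406.
k=1: B_{2}/(2)! × [f^{(1)}(46) − f^{(1)}(6)] = 1/12 × (0.0159805 − 0.772185) = -0.0630170.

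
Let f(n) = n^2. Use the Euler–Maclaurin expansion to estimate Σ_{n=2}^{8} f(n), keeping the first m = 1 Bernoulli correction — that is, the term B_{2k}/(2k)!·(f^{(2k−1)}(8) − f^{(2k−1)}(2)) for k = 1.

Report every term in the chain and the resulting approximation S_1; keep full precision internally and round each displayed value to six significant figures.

∫_2^8 x^2 dx evaluates to 168.000.
Endpoint term: (f(2) + f(8))/2 = (4.00000 + 64.0000)/2 = 34.0000.
Running total after boundary: 202.000.
k=1: B_{2}/(2)! × [f^{(1)}(8) − f^{(1)}(2)] = 1/12 × (16.0000 − 4.00000) = 1.00000.

S_1 ≈ 203.000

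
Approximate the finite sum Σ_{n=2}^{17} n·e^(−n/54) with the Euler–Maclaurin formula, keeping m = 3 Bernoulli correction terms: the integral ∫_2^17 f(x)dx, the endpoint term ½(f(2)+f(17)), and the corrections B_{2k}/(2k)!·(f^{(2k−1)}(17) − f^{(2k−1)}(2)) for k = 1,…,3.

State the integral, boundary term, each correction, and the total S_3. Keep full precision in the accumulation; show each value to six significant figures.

S_3 ≈ 122.652

The integral term ∫_2^17 x·e^(−x/54) dx = 115.520.
½[f(2) + f(17)] = ½[1.92728 + 12.4087] = 7.16799.
Integral + boundary = 122.688.
Order-1 term: 1/12 · (0.500133 − 0.927950) = -0.0356514.
Partial sum through k=1: 122.652.
Order-2 term: −1/720 · (0.000672147 − 0.000979160) = 4.26407e-07.
Partial sum through k=2: 122.652.
Order-3 term: 1/30240 · (4.02188e-07 − 5.62446e-07) = -5.29954e-12.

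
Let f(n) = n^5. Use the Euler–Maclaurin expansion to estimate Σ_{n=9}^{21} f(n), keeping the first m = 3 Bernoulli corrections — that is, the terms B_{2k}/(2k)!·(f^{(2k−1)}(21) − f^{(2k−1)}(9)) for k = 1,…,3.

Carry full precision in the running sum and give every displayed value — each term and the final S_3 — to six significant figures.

S_3 ≈ 1.63556e+07

Integral: ∫_9^21 x^5 dx = 1.42058e+07.
Endpoint term: (f(9) + f(21))/2 = (59049.0 + 4.08410e+06)/2 = 2.07158e+06.
Integral + boundary = 1.62774e+07.
Correction k=1: B_{2}/2! · (f^{(1)}(21) − f^{(1)}(9)) = 1/12 · (972405 − 32805.0) = 78300.0.
After k=1: 1.63557e+07.
Correction k=2: B_{4}/4! · (f^{(3)}(21) − f^{(3)}(9)) = −1/720 · (26460.0 − 4860.00) = -30.0000.
After k=2: 1.63556e+07.
Correction k=3: B_{6}/6! · (f^{(5)}(21) − f^{(5)}(9)) = 1/30240 · (120.000 − 120.000) = 0.00000.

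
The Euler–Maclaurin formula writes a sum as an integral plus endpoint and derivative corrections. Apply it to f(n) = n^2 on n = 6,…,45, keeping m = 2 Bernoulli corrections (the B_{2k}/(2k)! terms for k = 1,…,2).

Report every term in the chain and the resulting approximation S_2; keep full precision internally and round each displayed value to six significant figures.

The integral term ∫_6^45 x^2 dx = 30303.0.
Boundary: ½(f(6) + f(45)) = ½(36.0000 + 2025.00) = 1030.50.
So far: 31333.5.
k=1: B_{2}/(2)! × [f^{(1)}(45) − f^{(1)}(6)] = 1/12 × (90.0000 − 12.0000) = 6.50000.
After k=1: 31340.0.
k=2: B_{4}/(4)! × [f^{(3)}(45) − f^{(3)}(6)] = −1/720 × (0.00000 − 0.00000) = 0.00000.

S_2 ≈ 31340.0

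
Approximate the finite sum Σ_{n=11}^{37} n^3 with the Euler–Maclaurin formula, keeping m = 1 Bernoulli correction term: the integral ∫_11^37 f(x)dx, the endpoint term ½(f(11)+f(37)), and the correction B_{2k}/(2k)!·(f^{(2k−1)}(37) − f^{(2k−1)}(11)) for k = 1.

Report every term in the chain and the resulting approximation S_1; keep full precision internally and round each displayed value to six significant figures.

Integral: ∫_11^37 x^3 dx = 464880.
½[f(11) + f(37)] = ½[1331.00 + 50653.0] = 25992.0.
So far: 490872.
Order-1 term: 1/12 · (4107.00 − 363.000) = 312.000.

S_1 ≈ 491184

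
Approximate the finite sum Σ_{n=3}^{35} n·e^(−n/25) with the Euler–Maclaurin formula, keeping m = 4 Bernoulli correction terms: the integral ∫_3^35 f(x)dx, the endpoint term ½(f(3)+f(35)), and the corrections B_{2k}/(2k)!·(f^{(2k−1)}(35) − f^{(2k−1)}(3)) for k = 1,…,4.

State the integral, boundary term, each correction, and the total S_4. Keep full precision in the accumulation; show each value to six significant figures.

∫_3^35 x·e^(−x/25) dx evaluates to 250.949.
Boundary: ½(f(3) + f(35)) = ½(2.66076 + 8.63089) = 5.64583.
So far: 256.595.
Correction k=1: B_{2}/2! · (f^{(1)}(35) − f^{(1)}(3)) = 1/12 · (-0.0986388 − 0.780490) = -0.0732607.
Running total after k=1: 256.521.
Correction k=2: B_{4}/4! · (f^{(3)}(35) − f^{(3)}(3)) = −1/720 · (0.000631288 − 0.00408693) = 4.79950e-06.
Running total after k=2: 256.521.
Correction k=3: B_{6}/6! · (f^{(5)}(35) − f^{(5)}(3)) = 1/30240 · (2.27264e-06 − 1.10801e-05) = -2.91253e-10.
Running total after k=3: 256.521.
Correction k=4: B_{8}/8! · (f^{(7)}(35) − f^{(7)}(3)) = −1/1209600 · (5.65634e-09 − 2.49938e-08) = 1.59867e-14.

S_4 ≈ 256.521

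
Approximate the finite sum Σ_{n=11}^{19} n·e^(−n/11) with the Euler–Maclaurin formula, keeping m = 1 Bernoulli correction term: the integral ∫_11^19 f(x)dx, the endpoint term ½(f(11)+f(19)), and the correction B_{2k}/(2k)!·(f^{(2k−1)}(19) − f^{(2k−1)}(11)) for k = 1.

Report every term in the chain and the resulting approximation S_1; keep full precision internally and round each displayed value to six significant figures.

The integral term ∫_11^19 x·e^(−x/11) dx = 30.3632.
Boundary: ½(f(11) + f(19)) = ½(4.04667 + 3.37760) = 3.71214.
Running total after boundary: 34.0753.
Correction k=1: B_{2}/2! · (f^{(1)}(19) − f^{(1)}(11)) = 1/12 · (-0.129286 − 0.00000) = -0.0107739.

S_1 ≈ 34.0646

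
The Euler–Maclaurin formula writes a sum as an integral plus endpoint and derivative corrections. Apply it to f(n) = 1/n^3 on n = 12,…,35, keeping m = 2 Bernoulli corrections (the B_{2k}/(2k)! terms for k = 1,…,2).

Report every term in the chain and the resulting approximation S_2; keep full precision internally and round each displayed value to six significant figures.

Integral: ∫_12^35 1/x^3 dx = 0.00306406.
Endpoint term: (f(12) + f(35))/2 = (0.000578704 + 2.33236e-05)/2 = 0.000301014.
Running total after boundary: 0.00336507.
k=1: B_{2}/(2)! × [f^{(1)}(35) − f^{(1)}(12)] = 1/12 × (-1.99917e-06 − (-0.000144676)) = 1.18897e-05.
After k=1: 0.00337696.
k=2: B_{4}/(4)! × [f^{(3)}(35) − f^{(3)}(12)] = −1/720 × (-3.26395e-08 − (-2.00939e-05)) = -2.78628e-08.

S_2 ≈ 0.00337693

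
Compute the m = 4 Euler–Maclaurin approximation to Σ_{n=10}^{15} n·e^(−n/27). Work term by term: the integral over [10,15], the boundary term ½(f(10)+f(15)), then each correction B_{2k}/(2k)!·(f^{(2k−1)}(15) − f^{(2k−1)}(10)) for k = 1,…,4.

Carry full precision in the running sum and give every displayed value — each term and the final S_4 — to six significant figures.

Integral: ∫_10^15 x·e^(−x/27) dx = 39.1517.
Endpoint term: (f(10) + f(15))/2 = (6.90479 + 8.60630)/2 = 7.75554.
Integral + boundary = 46.9072.
Correction k=1: B_{2}/2! · (f^{(1)}(15) − f^{(1)}(10)) = 1/12 · (0.255002 − 0.434746) = -0.0149787.
Running total after k=1: 46.8923.
Correction k=2: B_{4}/4! · (f^{(3)}(15) − f^{(3)}(10)) = −1/720 · (0.00192388 − 0.00249068) = 7.87217e-07.
Running total after k=2: 46.8923.
Correction k=3: B_{6}/6! · (f^{(5)}(15) − f^{(5)}(10)) = 1/30240 · (4.79830e-06 − 6.01508e-06) = -4.02373e-11.
Running total after k=3: 46.8923.
Correction k=4: B_{8}/8! · (f^{(7)}(15) − f^{(7)}(10)) = −1/1209600 · (9.54395e-09 − 1.18156e-08) = 1.87804e-15.

S_4 ≈ 46.8923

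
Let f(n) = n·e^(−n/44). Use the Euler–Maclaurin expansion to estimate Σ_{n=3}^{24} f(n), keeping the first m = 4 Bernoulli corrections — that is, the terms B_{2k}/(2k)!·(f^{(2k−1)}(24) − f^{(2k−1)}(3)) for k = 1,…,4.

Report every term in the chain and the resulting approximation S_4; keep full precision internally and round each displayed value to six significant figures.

∫_3^24 x·e^(−x/44) dx evaluates to 197.601.
Boundary: ½(f(3) + f(24)) = ½(2.80227 + 13.9099) = 8.35608.
So far: 205.957.
Correction k=1: B_{2}/2! · (f^{(1)}(24) − f^{(1)}(3)) = 1/12 · (0.263445 − 0.870403) = -0.0505798.
Running total after k=1: 205.907.
Correction k=2: B_{4}/4! · (f^{(3)}(24) − f^{(3)}(3)) = −1/720 · (0.000734815 − 0.00141456) = 9.44088e-07.
Running total after k=2: 205.907.
Correction k=3: B_{6}/6! · (f^{(5)}(24) − f^{(5)}(3)) = 1/30240 · (6.88818e-07 − 1.22909e-06) = -1.78663e-11.
Running total after k=3: 205.907.
Correction k=4: B_{8}/8! · (f^{(7)}(24) − f^{(7)}(3)) = −1/1209600 · (5.15539e-10 − 8.92319e-10) = 3.11491e-16.

S_4 ≈ 205.907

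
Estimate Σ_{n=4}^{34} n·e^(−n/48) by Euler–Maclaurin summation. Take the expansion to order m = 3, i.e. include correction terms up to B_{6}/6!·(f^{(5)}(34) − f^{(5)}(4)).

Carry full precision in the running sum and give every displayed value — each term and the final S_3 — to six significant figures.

S_3 ≈ 368.245

∫_4^34 x·e^(−x/48) dx evaluates to 358.091.
Boundary: ½(f(4) + f(34)) = ½(3.68018 + 16.7438) = 10.2120.
Integral + boundary = 368.303.
Correction k=1: B_{2}/2! · (f^{(1)}(34) − f^{(1)}(4)) = 1/12 · (0.143635 − 0.843374) = -0.0583116.
After k=1: 368.245.
Correction k=2: B_{4}/4! · (f^{(3)}(34) − f^{(3)}(4)) = −1/720 · (0.000489828 − 0.00116470) = 9.37318e-07.
After k=2: 368.245.
Correction k=3: B_{6}/6! · (f^{(5)}(34) − f^{(5)}(4)) = 1/30240 · (3.98140e-07 − 8.52147e-07) = -1.50135e-11.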